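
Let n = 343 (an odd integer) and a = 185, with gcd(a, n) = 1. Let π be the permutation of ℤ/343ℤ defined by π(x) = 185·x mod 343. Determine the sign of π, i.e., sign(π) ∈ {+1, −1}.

-1

Start at x=226: 226 → 307 → 200 → 299 → 92 → 213 → 303 → … (one orbit).
4 cycles of lengths [294, 42, 6, 1].
4 cycles on 343: each ℓ→(−1)^(ℓ−1), product (−1)^339 = -1.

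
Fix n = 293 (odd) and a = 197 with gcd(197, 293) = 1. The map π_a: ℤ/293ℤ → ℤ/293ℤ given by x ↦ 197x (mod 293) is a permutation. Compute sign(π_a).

+1

Start at x=54: 54 → 90 → 150 → 250 → 26 → 141 → 235 → … (one orbit).
Decompose π into cycles: lengths [73, 73, 73, 73, 1] (5 cycles, including the fixed point 0).
Σ(ℓ_i−1) = 293−5 = 288; sign = (−1)^288 = +1.
Zolotarev: (197|293) = +1, matching the cycle-count sign.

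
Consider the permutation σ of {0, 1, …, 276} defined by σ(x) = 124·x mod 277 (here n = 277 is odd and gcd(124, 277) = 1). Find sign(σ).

Trace 181: π^k(181) = [181, 7, 37, 156, 231, 113, 162] for k=0..6.
2 cycles of lengths [276, 1].
n − c = 277 − 2 = 275; sign = (−1)^275 = -1.

-1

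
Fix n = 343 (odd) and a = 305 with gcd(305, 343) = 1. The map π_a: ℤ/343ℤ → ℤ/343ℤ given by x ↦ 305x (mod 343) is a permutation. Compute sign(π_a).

+1

Start at x=155: 155 → 284 → 184 → 211 → 214 → 100 → 316 → … (one orbit).
Cycle lengths of π_305 on ℤ/343ℤ: [147, 147, 21, 21, 3, 3, 1]; 7 cycles in total.
7 cycles on 343: each ℓ→(−1)^(ℓ−1), product (−1)^336 = +1.
Zolotarev: (305|343) = +1, matching the cycle-count sign.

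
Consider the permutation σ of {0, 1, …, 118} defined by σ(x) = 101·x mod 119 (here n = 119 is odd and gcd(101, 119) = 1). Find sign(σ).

-1

Start at x=118: 118 → 18 → 33 → 1 → 101 → 86 → 118 (one orbit).
Cycle lengths of π_101 on ℤ/119ℤ: [6, 6, 6, 6, 6, 6, 6, 6, 6, 6, 6, 6, 6, 6, 6, 6, 6, 2, 2, 2, 2, 2, 2, 2, 2, 1]; 26 cycles in total.
119 − 26 = 93 transpositions; sign(π) = (−1)^93 = -1.
(101|119)_J = -1 (Zolotarev's lemma cross-check).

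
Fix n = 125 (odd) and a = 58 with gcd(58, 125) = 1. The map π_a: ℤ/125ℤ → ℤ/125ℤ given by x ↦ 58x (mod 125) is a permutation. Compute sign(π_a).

-1

Start at x=52: 52 → 16 → 53 → 74 → 42 → 61 → 38 → … (one orbit).
Decompose π into cycles: lengths [100, 20, 4, 1] (4 cycles, including the fixed point 0).
sign(π) = (−1)^{n − #cycles} = (−1)^{125−4} = (−1)^121 = -1.
Via Zolotarev, sign(π_{58}) = (58|125) = -1.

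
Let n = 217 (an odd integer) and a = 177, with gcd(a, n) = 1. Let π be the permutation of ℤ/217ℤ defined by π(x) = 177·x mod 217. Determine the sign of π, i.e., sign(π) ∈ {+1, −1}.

Start at x=191: 191 → 172 → 64 → 44 → 193 → 92 → 9 → … (one orbit).
Decompose π into cycles: lengths [30, 30, 30, 30, 30, 30, 30, 3, 3, 1] (10 cycles, including the fixed point 0).
10 cycles on 217: each ℓ→(−1)^(ℓ−1), product (−1)^207 = -1.

-1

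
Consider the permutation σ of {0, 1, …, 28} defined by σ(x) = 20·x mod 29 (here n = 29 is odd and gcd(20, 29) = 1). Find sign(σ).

+1

Orbit of 23 under x↦20x: [23, 25, 7, 24, 16, 1, 20]… (length divides ord_29(20)).
5 cycles of lengths [7, 7, 7, 7, 1].
With 5 cycles on 29 points, sign = (−1)^{29−5} = +1.
Via Zolotarev, sign(π_{20}) = (20|29) = +1.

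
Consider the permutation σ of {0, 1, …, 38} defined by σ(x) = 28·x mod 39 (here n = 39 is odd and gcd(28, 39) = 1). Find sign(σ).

-1

Trace 22: π^k(22) = [22, 31, 10, 7, 1, 28, 4] for k=0..6.
Decompose π into cycles: lengths [12, 12, 12, 1, 1, 1] (6 cycles, including the fixed point 0).
sign(π) = (−1)^{n − #cycles} = (−1)^{39−6} = (−1)^33 = -1.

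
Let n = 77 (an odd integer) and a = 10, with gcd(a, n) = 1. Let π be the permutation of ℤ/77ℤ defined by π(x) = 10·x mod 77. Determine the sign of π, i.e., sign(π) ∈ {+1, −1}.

+1

Orbit of 67 under x↦10x: [67, 54, 1, 10, 23, 76]… (length divides ord_77(10)).
Cycle type of π: 6×11 + 2×5 + 1; total 17 cycles.
sign(π) = (−1)^{n − #cycles} = (−1)^{77−17} = (−1)^60 = +1.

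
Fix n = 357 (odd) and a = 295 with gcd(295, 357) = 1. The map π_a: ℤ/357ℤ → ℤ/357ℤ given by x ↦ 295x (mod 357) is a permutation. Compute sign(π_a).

-1

Start at x=316: 316 → 43 → 190 → 1 → 295 → 274 → 148 → … (one orbit).
42 cycles of lengths [16, 16, 16, 16, 16, 16, 16, 16, 16, 16, 16, 16, 16, 16, 16, 16, 16, 16, 16, 16, 16, 1, 1, 1, 1, 1, 1, 1, 1, 1, 1, 1, 1, 1, 1, 1, 1, 1, 1, 1, 1, 1].
42 cycles on 357: each ℓ→(−1)^(ℓ−1), product (−1)^315 = -1.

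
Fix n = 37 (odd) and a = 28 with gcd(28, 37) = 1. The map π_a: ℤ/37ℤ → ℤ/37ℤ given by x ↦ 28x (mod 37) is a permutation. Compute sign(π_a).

+1

Trace 9: π^k(9) = [9, 30, 26, 25, 34, 27, 16] for k=0..6.
Decompose π into cycles: lengths [18, 18, 1] (3 cycles, including the fixed point 0).
With 3 cycles on 37 points, sign = (−1)^{37−3} = +1.
Via Zolotarev, sign(π_{28}) = (28|37) = +1.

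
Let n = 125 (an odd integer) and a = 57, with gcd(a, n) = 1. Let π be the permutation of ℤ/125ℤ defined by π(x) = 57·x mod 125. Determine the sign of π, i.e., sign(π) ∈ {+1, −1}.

-1

Start at x=1: 1 → 57 → 124 → 68 → 1 (one orbit).
Cycle type of π: 4×31 + 1; total 32 cycles.
Σ(ℓ_i−1) = 125−32 = 93; sign = (−1)^93 = -1.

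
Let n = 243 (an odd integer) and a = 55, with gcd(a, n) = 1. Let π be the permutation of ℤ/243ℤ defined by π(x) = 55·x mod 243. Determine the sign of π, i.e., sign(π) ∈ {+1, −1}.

+1

Trace 28: π^k(28) = [28, 82, 136, 190, 1, 55, 109] for k=0..6.
Decompose π into cycles: lengths [9, 9, 9, 9, 9, 9, 9, 9, 9, 9, 9, 9, 9, 9, 9, 9, 9, 9, 3, 3, 3, 3, 3, 3, 3, 3, 3, 3, 3, 3, 3, 3, 3, 3, 3, 3, 1, 1, 1, 1, 1, 1, 1, 1, 1, 1, 1, 1, 1, 1, 1, 1, 1, 1, 1, 1, 1, 1, 1, 1, 1, 1, 1] (63 cycles, including the fixed point 0).
n − c = 243 − 63 = 180; sign = (−1)^180 = +1.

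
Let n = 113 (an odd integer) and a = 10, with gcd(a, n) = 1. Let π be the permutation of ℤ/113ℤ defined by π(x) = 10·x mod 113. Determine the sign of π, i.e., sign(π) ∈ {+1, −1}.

Start at x=33: 33 → 104 → 23 → 4 → 40 → 61 → 45 → … (one orbit).
Cycle type of π: 112 + 1; total 2 cycles.
sign(π) = (−1)^{n − #cycles} = (−1)^{113−2} = (−1)^111 = -1.

-1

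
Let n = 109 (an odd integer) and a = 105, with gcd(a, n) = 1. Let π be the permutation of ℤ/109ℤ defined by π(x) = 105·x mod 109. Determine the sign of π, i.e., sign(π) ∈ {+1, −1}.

Start at x=66: 66 → 63 → 75 → 27 → 1 → 105 → 16 → … (one orbit).
π_105 has 13 disjoint cycles with lengths [9, 9, 9, 9, 9, 9, 9, 9, 9, 9, 9, 9, 1] on {0,…,108}.
sign(π) = (−1)^{n − #cycles} = (−1)^{109−13} = (−1)^96 = +1.
Via Zolotarev, sign(π_{105}) = (105|109) = +1.

+1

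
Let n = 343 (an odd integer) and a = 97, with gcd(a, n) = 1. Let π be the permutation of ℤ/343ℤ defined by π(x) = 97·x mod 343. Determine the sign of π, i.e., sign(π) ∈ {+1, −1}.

Trace 146: π^k(146) = [146, 99, 342, 246, 195, 50, 48] for k=0..6.
The orbit structure of x ↦ 97x mod 343: 46 orbits of sizes [14, 14, 14, 14, 14, 14, 14, 14, 14, 14, 14, 14, 14, 14, 14, 14, 14, 14, 14, 14, 14, 2, 2, 2, 2, 2, 2, 2, 2, 2, 2, 2, 2, 2, 2, 2, 2, 2, 2, 2, 2, 2, 2, 2, 2, 1].
n − c = 343 − 46 = 297; sign = (−1)^297 = -1.

-1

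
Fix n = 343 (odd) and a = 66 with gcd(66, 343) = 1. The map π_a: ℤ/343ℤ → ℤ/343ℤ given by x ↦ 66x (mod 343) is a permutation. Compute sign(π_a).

Start at x=27: 27 → 67 → 306 → 302 → 38 → 107 → 202 → … (one orbit).
4 cycles of lengths [294, 42, 6, 1].
n − c = 343 − 4 = 339; sign = (−1)^339 = -1.
Via Zolotarev, sign(π_{66}) = (66|343) = -1.

-1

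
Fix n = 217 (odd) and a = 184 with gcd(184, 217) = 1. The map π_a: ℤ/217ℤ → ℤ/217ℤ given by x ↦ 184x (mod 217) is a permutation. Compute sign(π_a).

Trace 4: π^k(4) = [4, 85, 16, 123, 64, 58, 39] for k=0..6.
Decompose π into cycles: lengths [30, 30, 30, 30, 30, 30, 10, 10, 10, 3, 3, 1] (12 cycles, including the fixed point 0).
n − c = 217 − 12 = 205; sign = (−1)^205 = -1.

-1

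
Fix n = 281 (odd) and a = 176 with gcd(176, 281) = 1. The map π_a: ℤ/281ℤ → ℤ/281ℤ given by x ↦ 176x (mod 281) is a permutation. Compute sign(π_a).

-1

Orbit of 21 under x↦176x: [21, 43, 262, 28, 151, 162, 131]… (length divides ord_281(176)).
Cycle lengths of π_176 on ℤ/281ℤ: [280, 1]; 2 cycles in total.
281 − 2 = 279 transpositions; sign(π) = (−1)^279 = -1.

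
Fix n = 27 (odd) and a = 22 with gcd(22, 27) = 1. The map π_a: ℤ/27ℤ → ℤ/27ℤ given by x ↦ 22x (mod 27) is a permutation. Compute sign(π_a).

+1

Orbit of 7 under x↦22x: [7, 19, 13, 16, 1, 22, 25]… (length divides ord_27(22)).
π_22 has 7 disjoint cycles with lengths [9, 9, 3, 3, 1, 1, 1] on {0,…,26}.
sign(π) = (−1)^{n − #cycles} = (−1)^{27−7} = (−1)^20 = +1.
The Jacobi symbol (22|27) = +1 (Zolotarev) agrees.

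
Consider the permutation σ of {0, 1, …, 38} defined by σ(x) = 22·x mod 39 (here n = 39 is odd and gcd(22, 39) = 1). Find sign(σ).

Trace 16: π^k(16) = [16, 1, 22] for k=0..2.
π_22 has 15 disjoint cycles with lengths [3, 3, 3, 3, 3, 3, 3, 3, 3, 3, 3, 3, 1, 1, 1] on {0,…,38}.
n − c = 39 − 15 = 24; sign = (−1)^24 = +1.

+1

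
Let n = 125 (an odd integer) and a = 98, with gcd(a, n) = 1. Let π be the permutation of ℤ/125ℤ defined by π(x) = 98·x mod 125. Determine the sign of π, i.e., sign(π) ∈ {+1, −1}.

Start at x=87: 87 → 26 → 48 → 79 → 117 → 91 → 43 → … (one orbit).
Cycle lengths of π_98 on ℤ/125ℤ: [100, 20, 4, 1]; 4 cycles in total.
n − c = 125 − 4 = 121; sign = (−1)^121 = -1.
Zolotarev: (98|125) = -1, matching the cycle-count sign.

-1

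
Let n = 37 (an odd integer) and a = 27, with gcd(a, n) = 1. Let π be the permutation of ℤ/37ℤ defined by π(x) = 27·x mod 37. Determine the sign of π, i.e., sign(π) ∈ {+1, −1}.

Trace 10: π^k(10) = [10, 11, 1, 27, 26, 36] for k=0..5.
7 cycles of lengths [6, 6, 6, 6, 6, 6, 1].
Σ(ℓ_i−1) = 37−7 = 30; sign = (−1)^30 = +1.
(27|37)_J = +1 (Zolotarev's lemma cross-check).

+1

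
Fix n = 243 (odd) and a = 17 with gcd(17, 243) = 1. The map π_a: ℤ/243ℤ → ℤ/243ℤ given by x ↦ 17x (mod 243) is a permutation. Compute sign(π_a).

-1

Orbit of 37 under x↦17x: [37, 143, 1, 17, 46, 53, 172]… (length divides ord_243(17)).
The orbit structure of x ↦ 17x mod 243: 14 orbits of sizes [54, 54, 54, 18, 18, 18, 6, 6, 6, 2, 2, 2, 2, 1].
sign(π) = (−1)^{n − #cycles} = (−1)^{243−14} = (−1)^229 = -1.
(17|243)_J = -1 (Zolotarev's lemma cross-check).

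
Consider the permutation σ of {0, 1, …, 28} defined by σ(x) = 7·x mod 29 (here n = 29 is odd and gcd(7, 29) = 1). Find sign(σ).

Trace 25: π^k(25) = [25, 1, 7, 20, 24, 23, 16] for k=0..6.
5 cycles of lengths [7, 7, 7, 7, 1].
29 − 5 = 24 transpositions; sign(π) = (−1)^24 = +1.

+1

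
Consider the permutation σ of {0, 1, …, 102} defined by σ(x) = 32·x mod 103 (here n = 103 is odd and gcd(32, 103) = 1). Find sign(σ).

+1

Start at x=91: 91 → 28 → 72 → 38 → 83 → 81 → 17 → … (one orbit).
Decompose π into cycles: lengths [51, 51, 1] (3 cycles, including the fixed point 0).
sign(π) = (−1)^{n − #cycles} = (−1)^{103−3} = (−1)^100 = +1.
Check: (32/103) = +1 by Zolotarev.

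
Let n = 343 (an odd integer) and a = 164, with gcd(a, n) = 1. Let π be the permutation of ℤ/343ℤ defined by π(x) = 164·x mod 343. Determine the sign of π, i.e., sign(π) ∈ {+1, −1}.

Orbit of 160 under x↦164x: [160, 172, 82, 71, 325, 135, 188]… (length divides ord_343(164)).
Cycle lengths of π_164 on ℤ/343ℤ: [294, 42, 6, 1]; 4 cycles in total.
n − c = 343 − 4 = 339; sign = (−1)^339 = -1.

-1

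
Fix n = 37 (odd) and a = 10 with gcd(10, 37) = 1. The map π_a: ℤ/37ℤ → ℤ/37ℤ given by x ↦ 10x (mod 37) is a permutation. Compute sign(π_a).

Start at x=1: 1 → 10 → 26 → 1 (one orbit).
Decompose π into cycles: lengths [3, 3, 3, 3, 3, 3, 3, 3, 3, 3, 3, 3, 1] (13 cycles, including the fixed point 0).
sign(π) = (−1)^{n − #cycles} = (−1)^{37−13} = (−1)^24 = +1.
(10|37)_J = +1 (Zolotarev's lemma cross-check).

+1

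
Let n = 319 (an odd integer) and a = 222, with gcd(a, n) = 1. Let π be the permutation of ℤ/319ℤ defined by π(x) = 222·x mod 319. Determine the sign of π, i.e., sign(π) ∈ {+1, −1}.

+1

Orbit of 122 under x↦222x: [122, 288, 136, 206, 115, 10, 306]… (length divides ord_319(222)).
The orbit structure of x ↦ 222x mod 319: 5 orbits of sizes [140, 140, 28, 10, 1].
With 5 cycles on 319 points, sign = (−1)^{319−5} = +1.
Zolotarev: (222|319) = +1, matching the cycle-count sign.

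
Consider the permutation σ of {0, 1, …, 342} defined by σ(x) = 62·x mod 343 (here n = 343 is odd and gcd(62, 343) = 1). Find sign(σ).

Start at x=120: 120 → 237 → 288 → 20 → 211 → 48 → 232 → … (one orbit).
The orbit structure of x ↦ 62x mod 343: 10 orbits of sizes [98, 98, 98, 14, 14, 14, 2, 2, 2, 1].
Σ(ℓ_i−1) = 343−10 = 333; sign = (−1)^333 = -1.

-1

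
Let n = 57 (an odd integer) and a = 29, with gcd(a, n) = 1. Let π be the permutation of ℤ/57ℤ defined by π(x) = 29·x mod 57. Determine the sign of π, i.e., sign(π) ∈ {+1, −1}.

Start at x=56: 56 → 28 → 14 → 7 → 32 → 16 → 8 → … (one orbit).
Cycle type of π: 18×3 + 2 + 1; total 5 cycles.
Σ(ℓ_i−1) = 57−5 = 52; sign = (−1)^52 = +1.
Via Zolotarev, sign(π_{29}) = (29|57) = +1.

+1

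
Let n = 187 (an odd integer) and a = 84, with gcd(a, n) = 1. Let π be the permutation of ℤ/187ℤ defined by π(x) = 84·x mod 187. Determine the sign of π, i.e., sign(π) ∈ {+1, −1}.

Orbit of 118 under x↦84x: [118, 1, 84, 137, 101, 69, 186]… (length divides ord_187(84)).
The orbit structure of x ↦ 84x mod 187: 26 orbits of sizes [10, 10, 10, 10, 10, 10, 10, 10, 10, 10, 10, 10, 10, 10, 10, 10, 10, 2, 2, 2, 2, 2, 2, 2, 2, 1].
With 26 cycles on 187 points, sign = (−1)^{187−26} = -1.
Check: (84/187) = -1 by Zolotarev.

-1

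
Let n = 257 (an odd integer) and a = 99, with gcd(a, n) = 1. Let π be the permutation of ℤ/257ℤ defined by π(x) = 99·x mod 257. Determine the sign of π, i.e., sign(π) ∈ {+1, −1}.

Trace 236: π^k(236) = [236, 234, 36, 223, 232, 95, 153] for k=0..6.
Cycle lengths of π_99 on ℤ/257ℤ: [128, 128, 1]; 3 cycles in total.
257 − 3 = 254 transpositions; sign(π) = (−1)^254 = +1.
The Jacobi symbol (99|257) = +1 (Zolotarev) agrees.

+1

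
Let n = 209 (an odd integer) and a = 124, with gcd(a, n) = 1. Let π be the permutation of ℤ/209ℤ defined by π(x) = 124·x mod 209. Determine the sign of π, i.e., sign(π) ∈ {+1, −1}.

Orbit of 78 under x↦124x: [78, 58, 86, 5, 202, 177, 3]… (length divides ord_209(124)).
6 cycles of lengths [90, 90, 18, 5, 5, 1].
209 − 6 = 203 transpositions; sign(π) = (−1)^203 = -1.
Check: (124/209) = -1 by Zolotarev.

-1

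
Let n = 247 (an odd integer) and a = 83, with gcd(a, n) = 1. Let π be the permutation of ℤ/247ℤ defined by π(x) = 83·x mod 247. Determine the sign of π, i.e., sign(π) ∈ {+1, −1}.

Start at x=83: 83 → 220 → 229 → 235 → 239 → 77 → 216 → … (one orbit).
π_83 has 28 disjoint cycles with lengths [12, 12, 12, 12, 12, 12, 12, 12, 12, 12, 12, 12, 12, 12, 12, 12, 12, 12, 4, 4, 4, 3, 3, 3, 3, 3, 3, 1] on {0,…,246}.
247 − 28 = 219 transpositions; sign(π) = (−1)^219 = -1.

-1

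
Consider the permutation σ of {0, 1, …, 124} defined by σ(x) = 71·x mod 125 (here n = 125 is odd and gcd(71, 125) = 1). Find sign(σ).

Start at x=56: 56 → 101 → 46 → 16 → 11 → 31 → 76 → … (one orbit).
π_71 has 13 disjoint cycles with lengths [25, 25, 25, 25, 5, 5, 5, 5, 1, 1, 1, 1, 1] on {0,…,124}.
sign(π) = (−1)^{n − #cycles} = (−1)^{125−13} = (−1)^112 = +1.
The Jacobi symbol (71|125) = +1 (Zolotarev) agrees.

+1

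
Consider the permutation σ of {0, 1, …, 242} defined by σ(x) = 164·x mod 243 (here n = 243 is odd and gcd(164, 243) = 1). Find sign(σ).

Trace 226: π^k(226) = [226, 128, 94, 107, 52, 23, 127] for k=0..6.
Cycle type of π: 162 + 54 + 18 + 6 + 2 + 1; total 6 cycles.
With 6 cycles on 243 points, sign = (−1)^{243−6} = -1.
Via Zolotarev, sign(π_{164}) = (164|243) = -1.

-1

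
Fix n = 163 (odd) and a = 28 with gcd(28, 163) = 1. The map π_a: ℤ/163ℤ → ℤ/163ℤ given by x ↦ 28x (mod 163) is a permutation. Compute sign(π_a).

-1

Start at x=48: 48 → 40 → 142 → 64 → 162 → 135 → 31 → … (one orbit).
The orbit structure of x ↦ 28x mod 163: 4 orbits of sizes [54, 54, 54, 1].
n − c = 163 − 4 = 159; sign = (−1)^159 = -1.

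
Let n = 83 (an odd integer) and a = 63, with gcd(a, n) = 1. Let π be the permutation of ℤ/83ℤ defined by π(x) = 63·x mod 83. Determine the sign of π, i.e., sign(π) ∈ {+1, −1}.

+1

Start at x=28: 28 → 21 → 78 → 17 → 75 → 77 → 37 → … (one orbit).
Decompose π into cycles: lengths [41, 41, 1] (3 cycles, including the fixed point 0).
83 − 3 = 80 transpositions; sign(π) = (−1)^80 = +1.
Zolotarev: (63|83) = +1, matching the cycle-count sign.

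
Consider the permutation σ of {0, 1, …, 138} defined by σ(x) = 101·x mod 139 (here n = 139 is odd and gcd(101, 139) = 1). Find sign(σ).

-1

Start at x=37: 37 → 123 → 52 → 109 → 28 → 48 → 122 → … (one orbit).
Cycle type of π: 138 + 1; total 2 cycles.
139 − 2 = 137 transpositions; sign(π) = (−1)^137 = -1.
(101|139)_J = -1 (Zolotarev's lemma cross-check).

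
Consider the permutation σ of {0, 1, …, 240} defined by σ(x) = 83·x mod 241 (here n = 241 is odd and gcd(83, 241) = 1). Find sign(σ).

+1

Trace 122: π^k(122) = [122, 4, 91, 82, 58, 235, 225] for k=0..6.
Decompose π into cycles: lengths [60, 60, 60, 60, 1] (5 cycles, including the fixed point 0).
sign(π) = (−1)^{n − #cycles} = (−1)^{241−5} = (−1)^236 = +1.
The Jacobi symbol (83|241) = +1 (Zolotarev) agrees.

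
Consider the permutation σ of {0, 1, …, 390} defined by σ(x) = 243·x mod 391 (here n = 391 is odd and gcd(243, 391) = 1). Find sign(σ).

-1

Trace 167: π^k(167) = [167, 308, 163, 118, 131, 162, 266] for k=0..6.
The orbit structure of x ↦ 243x mod 391: 6 orbits of sizes [176, 176, 16, 11, 11, 1].
n − c = 391 − 6 = 385; sign = (−1)^385 = -1.
(243|391)_J = -1 (Zolotarev's lemma cross-check).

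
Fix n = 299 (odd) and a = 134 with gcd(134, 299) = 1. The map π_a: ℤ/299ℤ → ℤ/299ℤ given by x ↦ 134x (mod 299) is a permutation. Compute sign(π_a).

-1

Orbit of 134 under x↦134x: [134, 16, 51, 256, 218, 209, 199]… (length divides ord_299(134)).
Decompose π into cycles: lengths [66, 66, 66, 66, 22, 6, 6, 1] (8 cycles, including the fixed point 0).
8 cycles on 299: each ℓ→(−1)^(ℓ−1), product (−1)^291 = -1.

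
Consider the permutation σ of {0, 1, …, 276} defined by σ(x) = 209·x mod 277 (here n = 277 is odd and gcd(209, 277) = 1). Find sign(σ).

Trace 21: π^k(21) = [21, 234, 154, 54, 206, 119, 218] for k=0..6.
π_209 has 2 disjoint cycles with lengths [276, 1] on {0,…,276}.
n − c = 277 − 2 = 275; sign = (−1)^275 = -1.
(209|277)_J = -1 (Zolotarev's lemma cross-check).

-1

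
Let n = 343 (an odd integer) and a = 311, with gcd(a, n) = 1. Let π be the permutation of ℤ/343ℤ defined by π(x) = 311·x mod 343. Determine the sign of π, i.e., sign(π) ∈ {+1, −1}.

-1

Orbit of 270 under x↦311x: [270, 278, 22, 325, 233, 90, 207]… (length divides ord_343(311)).
Decompose π into cycles: lengths [294, 42, 6, 1] (4 cycles, including the fixed point 0).
With 4 cycles on 343 points, sign = (−1)^{343−4} = -1.
Via Zolotarev, sign(π_{311}) = (311|343) = -1.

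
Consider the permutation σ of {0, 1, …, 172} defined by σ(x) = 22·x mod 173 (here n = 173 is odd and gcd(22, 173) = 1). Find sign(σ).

Trace 36: π^k(36) = [36, 100, 124, 133, 158, 16, 6] for k=0..6.
5 cycles of lengths [43, 43, 43, 43, 1].
Σ(ℓ_i−1) = 173−5 = 168; sign = (−1)^168 = +1.
Via Zolotarev, sign(π_{22}) = (22|173) = +1.

+1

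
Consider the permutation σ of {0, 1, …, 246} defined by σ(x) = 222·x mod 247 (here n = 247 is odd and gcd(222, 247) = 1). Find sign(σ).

-1

Trace 131: π^k(131) = [131, 183, 118, 14, 144, 105, 92] for k=0..6.
The orbit structure of x ↦ 222x mod 247: 26 orbits of sizes [18, 18, 18, 18, 18, 18, 18, 18, 18, 18, 18, 18, 18, 1, 1, 1, 1, 1, 1, 1, 1, 1, 1, 1, 1, 1].
sign(π) = (−1)^{n − #cycles} = (−1)^{247−26} = (−1)^221 = -1.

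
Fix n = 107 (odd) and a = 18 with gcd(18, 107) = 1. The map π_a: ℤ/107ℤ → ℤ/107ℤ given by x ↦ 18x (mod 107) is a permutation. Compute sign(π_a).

-1

Start at x=98: 98 → 52 → 80 → 49 → 26 → 40 → 78 → … (one orbit).
Decompose π into cycles: lengths [106, 1] (2 cycles, including the fixed point 0).
2 cycles on 107: each ℓ→(−1)^(ℓ−1), product (−1)^105 = -1.
Zolotarev: (18|107) = -1, matching the cycle-count sign.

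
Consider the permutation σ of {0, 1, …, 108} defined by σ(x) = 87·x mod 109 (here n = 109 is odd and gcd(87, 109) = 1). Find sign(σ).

+1

Orbit of 43 under x↦87x: [43, 35, 102, 45, 100, 89, 4]… (length divides ord_109(87)).
π_87 has 3 disjoint cycles with lengths [54, 54, 1] on {0,…,108}.
n − c = 109 − 3 = 106; sign = (−1)^106 = +1.
Check: (87/109) = +1 by Zolotarev.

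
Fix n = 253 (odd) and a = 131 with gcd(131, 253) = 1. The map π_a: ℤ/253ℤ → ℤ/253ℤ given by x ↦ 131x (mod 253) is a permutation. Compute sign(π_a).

-1

Start at x=164: 164 → 232 → 32 → 144 → 142 → 133 → 219 → … (one orbit).
Cycle lengths of π_131 on ℤ/253ℤ: [22, 22, 22, 22, 22, 22, 22, 22, 22, 22, 11, 11, 2, 2, 2, 2, 2, 1]; 18 cycles in total.
n − c = 253 − 18 = 235; sign = (−1)^235 = -1.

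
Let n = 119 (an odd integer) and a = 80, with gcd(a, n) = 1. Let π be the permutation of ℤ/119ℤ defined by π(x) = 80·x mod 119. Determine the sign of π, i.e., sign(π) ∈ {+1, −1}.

+1

Start at x=86: 86 → 97 → 25 → 96 → 64 → 3 → 2 → … (one orbit).
Cycle type of π: 48×2 + 16 + 6 + 1; total 5 cycles.
Σ(ℓ_i−1) = 119−5 = 114; sign = (−1)^114 = +1.
The Jacobi symbol (80|119) = +1 (Zolotarev) agrees.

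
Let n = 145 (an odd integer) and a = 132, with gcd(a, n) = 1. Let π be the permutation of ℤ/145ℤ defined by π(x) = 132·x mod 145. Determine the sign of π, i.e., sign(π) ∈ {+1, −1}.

Start at x=7: 7 → 54 → 23 → 136 → 117 → 74 → 53 → … (one orbit).
Decompose π into cycles: lengths [28, 28, 28, 28, 7, 7, 7, 7, 4, 1] (10 cycles, including the fixed point 0).
With 10 cycles on 145 points, sign = (−1)^{145−10} = -1.
The Jacobi symbol (132|145) = -1 (Zolotarev) agrees.

-1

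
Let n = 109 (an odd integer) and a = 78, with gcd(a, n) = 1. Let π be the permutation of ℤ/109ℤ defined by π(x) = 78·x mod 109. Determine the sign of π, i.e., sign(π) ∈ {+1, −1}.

+1

Trace 3: π^k(3) = [3, 16, 49, 7, 1, 78, 89] for k=0..6.
The orbit structure of x ↦ 78x mod 109: 5 orbits of sizes [27, 27, 27, 27, 1].
109 − 5 = 104 transpositions; sign(π) = (−1)^104 = +1.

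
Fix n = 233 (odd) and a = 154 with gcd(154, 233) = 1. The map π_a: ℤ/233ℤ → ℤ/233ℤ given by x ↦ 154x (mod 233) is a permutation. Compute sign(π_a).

-1

Trace 30: π^k(30) = [30, 193, 131, 136, 207, 190, 135] for k=0..6.
π_154 has 2 disjoint cycles with lengths [232, 1] on {0,…,232}.
233 − 2 = 231 transpositions; sign(π) = (−1)^231 = -1.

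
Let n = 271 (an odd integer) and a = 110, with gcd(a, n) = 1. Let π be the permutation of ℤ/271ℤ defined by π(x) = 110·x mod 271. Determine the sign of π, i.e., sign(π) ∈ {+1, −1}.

Orbit of 169 under x↦110x: [169, 162, 205, 57, 37, 5, 8]… (length divides ord_271(110)).
The orbit structure of x ↦ 110x mod 271: 3 orbits of sizes [135, 135, 1].
Σ(ℓ_i−1) = 271−3 = 268; sign = (−1)^268 = +1.

+1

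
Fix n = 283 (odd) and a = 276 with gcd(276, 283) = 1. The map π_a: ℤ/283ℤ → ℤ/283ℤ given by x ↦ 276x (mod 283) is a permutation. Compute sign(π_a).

-1

Orbit of 169 under x↦276x: [169, 232, 74, 48, 230, 88, 233]… (length divides ord_283(276)).
Decompose π into cycles: lengths [282, 1] (2 cycles, including the fixed point 0).
With 2 cycles on 283 points, sign = (−1)^{283−2} = -1.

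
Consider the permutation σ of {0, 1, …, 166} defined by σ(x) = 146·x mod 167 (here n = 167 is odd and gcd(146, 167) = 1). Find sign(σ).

-1

Trace 127: π^k(127) = [127, 5, 62, 34, 121, 131, 88] for k=0..6.
2 cycles of lengths [166, 1].
With 2 cycles on 167 points, sign = (−1)^{167−2} = -1.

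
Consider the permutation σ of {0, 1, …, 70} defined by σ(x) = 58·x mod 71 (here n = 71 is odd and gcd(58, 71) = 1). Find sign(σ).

+1

Trace 45: π^k(45) = [45, 54, 8, 38, 3, 32, 10] for k=0..6.
Cycle lengths of π_58 on ℤ/71ℤ: [35, 35, 1]; 3 cycles in total.
71 − 3 = 68 transpositions; sign(π) = (−1)^68 = +1.
The Jacobi symbol (58|71) = +1 (Zolotarev) agrees.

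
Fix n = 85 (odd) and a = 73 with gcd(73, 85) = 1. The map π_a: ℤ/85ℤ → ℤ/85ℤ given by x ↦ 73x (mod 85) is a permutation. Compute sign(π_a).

+1

Start at x=59: 59 → 57 → 81 → 48 → 19 → 27 → 16 → … (one orbit).
The orbit structure of x ↦ 73x mod 85: 7 orbits of sizes [16, 16, 16, 16, 16, 4, 1].
85 − 7 = 78 transpositions; sign(π) = (−1)^78 = +1.
The Jacobi symbol (73|85) = +1 (Zolotarev) agrees.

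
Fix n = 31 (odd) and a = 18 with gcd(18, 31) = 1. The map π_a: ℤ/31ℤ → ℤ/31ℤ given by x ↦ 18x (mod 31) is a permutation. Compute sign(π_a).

+1

Start at x=7: 7 → 2 → 5 → 28 → 8 → 20 → 19 → … (one orbit).
3 cycles of lengths [15, 15, 1].
sign(π) = (−1)^{n − #cycles} = (−1)^{31−3} = (−1)^28 = +1.
The Jacobi symbol (18|31) = +1 (Zolotarev) agrees.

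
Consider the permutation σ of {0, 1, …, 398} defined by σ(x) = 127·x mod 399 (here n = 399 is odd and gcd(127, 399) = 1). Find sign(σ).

-1

Start at x=85: 85 → 22 → 1 → 127 → 169 → 316 → 232 → … (one orbit).
π_127 has 42 disjoint cycles with lengths [18, 18, 18, 18, 18, 18, 18, 18, 18, 18, 18, 18, 18, 18, 18, 18, 18, 18, 18, 18, 18, 1, 1, 1, 1, 1, 1, 1, 1, 1, 1, 1, 1, 1, 1, 1, 1, 1, 1, 1, 1, 1] on {0,…,398}.
sign(π) = (−1)^{n − #cycles} = (−1)^{399−42} = (−1)^357 = -1.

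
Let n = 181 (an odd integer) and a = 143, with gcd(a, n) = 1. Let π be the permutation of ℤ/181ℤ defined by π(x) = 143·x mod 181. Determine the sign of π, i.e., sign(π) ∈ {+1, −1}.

Start at x=56: 56 → 44 → 138 → 5 → 172 → 161 → 36 → … (one orbit).
Cycle type of π: 90×2 + 1; total 3 cycles.
sign(π) = (−1)^{n − #cycles} = (−1)^{181−3} = (−1)^178 = +1.
Zolotarev: (143|181) = +1, matching the cycle-count sign.

+1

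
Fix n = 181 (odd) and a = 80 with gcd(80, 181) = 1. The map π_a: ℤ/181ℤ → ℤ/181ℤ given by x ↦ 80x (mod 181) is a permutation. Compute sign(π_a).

Start at x=43: 43 → 1 → 80 → 65 → 132 → 62 → 73 → … (one orbit).
Cycle type of π: 9×20 + 1; total 21 cycles.
n − c = 181 − 21 = 160; sign = (−1)^160 = +1.
Check: (80/181) = +1 by Zolotarev.

+1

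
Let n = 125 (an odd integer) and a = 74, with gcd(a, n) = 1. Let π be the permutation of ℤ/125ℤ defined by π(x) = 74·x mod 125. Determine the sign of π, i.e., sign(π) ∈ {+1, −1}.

Trace 51: π^k(51) = [51, 24, 26, 49, 1, 74, 101] for k=0..6.
Cycle type of π: 10×10 + 2×12 + 1; total 23 cycles.
23 cycles on 125: each ℓ→(−1)^(ℓ−1), product (−1)^102 = +1.

+1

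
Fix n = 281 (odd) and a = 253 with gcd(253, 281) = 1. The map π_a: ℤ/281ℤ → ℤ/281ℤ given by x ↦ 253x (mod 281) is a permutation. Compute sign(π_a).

Orbit of 32 under x↦253x: [32, 228, 79, 36, 116, 124, 181]… (length divides ord_281(253)).
π_253 has 11 disjoint cycles with lengths [28, 28, 28, 28, 28, 28, 28, 28, 28, 28, 1] on {0,…,280}.
With 11 cycles on 281 points, sign = (−1)^{281−11} = +1.

+1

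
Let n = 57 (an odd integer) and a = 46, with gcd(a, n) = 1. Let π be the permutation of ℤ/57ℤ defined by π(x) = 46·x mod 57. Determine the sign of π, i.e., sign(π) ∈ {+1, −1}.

Start at x=7: 7 → 37 → 49 → 31 → 1 → 46 → 7 (one orbit).
Decompose π into cycles: lengths [6, 6, 6, 6, 6, 6, 6, 6, 6, 1, 1, 1] (12 cycles, including the fixed point 0).
n − c = 57 − 12 = 45; sign = (−1)^45 = -1.

-1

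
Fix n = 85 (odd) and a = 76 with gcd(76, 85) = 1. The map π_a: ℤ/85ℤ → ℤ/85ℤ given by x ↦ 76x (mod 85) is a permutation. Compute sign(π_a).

Trace 1: π^k(1) = [1, 76, 81, 36, 16, 26, 21] for k=0..6.
15 cycles of lengths [8, 8, 8, 8, 8, 8, 8, 8, 8, 8, 1, 1, 1, 1, 1].
Σ(ℓ_i−1) = 85−15 = 70; sign = (−1)^70 = +1.

+1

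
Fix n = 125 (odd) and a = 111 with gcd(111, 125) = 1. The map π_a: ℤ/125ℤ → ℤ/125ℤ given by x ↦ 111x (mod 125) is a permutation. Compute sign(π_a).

+1

Start at x=71: 71 → 6 → 41 → 51 → 36 → 121 → 56 → … (one orbit).
Cycle type of π: 25×4 + 5×4 + 1×5; total 13 cycles.
With 13 cycles on 125 points, sign = (−1)^{125−13} = +1.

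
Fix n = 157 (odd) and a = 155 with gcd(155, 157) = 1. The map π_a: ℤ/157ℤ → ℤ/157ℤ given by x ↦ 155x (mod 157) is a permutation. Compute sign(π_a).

Orbit of 39 under x↦155x: [39, 79, 156, 2, 153, 8, 141]… (length divides ord_157(155)).
4 cycles of lengths [52, 52, 52, 1].
Σ(ℓ_i−1) = 157−4 = 153; sign = (−1)^153 = -1.
Check: (155/157) = -1 by Zolotarev.

-1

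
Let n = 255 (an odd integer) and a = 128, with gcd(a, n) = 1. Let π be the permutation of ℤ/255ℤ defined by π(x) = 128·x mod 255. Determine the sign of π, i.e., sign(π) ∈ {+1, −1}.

Trace 16: π^k(16) = [16, 8, 4, 2, 1, 128, 64] for k=0..6.
The orbit structure of x ↦ 128x mod 255: 35 orbits of sizes [8, 8, 8, 8, 8, 8, 8, 8, 8, 8, 8, 8, 8, 8, 8, 8, 8, 8, 8, 8, 8, 8, 8, 8, 8, 8, 8, 8, 8, 8, 4, 4, 4, 2, 1].
With 35 cycles on 255 points, sign = (−1)^{255−35} = +1.
Zolotarev: (128|255) = +1, matching the cycle-count sign.

+1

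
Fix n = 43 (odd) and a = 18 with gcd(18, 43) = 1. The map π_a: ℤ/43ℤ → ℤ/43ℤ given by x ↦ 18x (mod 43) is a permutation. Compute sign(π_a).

-1

Trace 1: π^k(1) = [1, 18, 23, 27, 13, 19, 41] for k=0..6.
Decompose π into cycles: lengths [42, 1] (2 cycles, including the fixed point 0).
43 − 2 = 41 transpositions; sign(π) = (−1)^41 = -1.
Via Zolotarev, sign(π_{18}) = (18|43) = -1.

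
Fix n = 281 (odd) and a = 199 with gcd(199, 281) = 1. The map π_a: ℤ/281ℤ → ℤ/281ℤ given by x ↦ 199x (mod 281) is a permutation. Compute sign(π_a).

Start at x=220: 220 → 225 → 96 → 277 → 47 → 80 → 184 → … (one orbit).
Decompose π into cycles: lengths [280, 1] (2 cycles, including the fixed point 0).
Σ(ℓ_i−1) = 281−2 = 279; sign = (−1)^279 = -1.

-1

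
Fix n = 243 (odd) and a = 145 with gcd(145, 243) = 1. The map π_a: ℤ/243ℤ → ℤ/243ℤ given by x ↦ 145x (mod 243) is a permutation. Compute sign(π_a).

+1

Start at x=145: 145 → 127 → 190 → 91 → 73 → 136 → 37 → … (one orbit).
27 cycles of lengths [27, 27, 27, 27, 27, 27, 9, 9, 9, 9, 9, 9, 3, 3, 3, 3, 3, 3, 1, 1, 1, 1, 1, 1, 1, 1, 1].
Σ(ℓ_i−1) = 243−27 = 216; sign = (−1)^216 = +1.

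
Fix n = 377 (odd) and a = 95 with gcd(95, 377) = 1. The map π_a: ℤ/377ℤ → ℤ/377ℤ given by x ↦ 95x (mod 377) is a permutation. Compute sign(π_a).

Orbit of 363 under x↦95x: [363, 178, 322, 53, 134, 289, 311]… (length divides ord_377(95)).
8 cycles of lengths [84, 84, 84, 84, 28, 6, 6, 1].
With 8 cycles on 377 points, sign = (−1)^{377−8} = -1.
The Jacobi symbol (95|377) = -1 (Zolotarev) agrees.

-1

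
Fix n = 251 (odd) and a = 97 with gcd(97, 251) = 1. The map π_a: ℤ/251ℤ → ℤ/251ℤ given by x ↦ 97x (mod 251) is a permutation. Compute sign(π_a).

Trace 124: π^k(124) = [124, 231, 68, 70, 13, 6, 80] for k=0..6.
π_97 has 2 disjoint cycles with lengths [250, 1] on {0,…,250}.
n − c = 251 − 2 = 249; sign = (−1)^249 = -1.

-1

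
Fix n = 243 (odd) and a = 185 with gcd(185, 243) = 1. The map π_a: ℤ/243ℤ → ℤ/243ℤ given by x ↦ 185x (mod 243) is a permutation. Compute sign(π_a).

Trace 200: π^k(200) = [200, 64, 176, 241, 116, 76, 209] for k=0..6.
Decompose π into cycles: lengths [162, 54, 18, 6, 2, 1] (6 cycles, including the fixed point 0).
243 − 6 = 237 transpositions; sign(π) = (−1)^237 = -1.
(185|243)_J = -1 (Zolotarev's lemma cross-check).

-1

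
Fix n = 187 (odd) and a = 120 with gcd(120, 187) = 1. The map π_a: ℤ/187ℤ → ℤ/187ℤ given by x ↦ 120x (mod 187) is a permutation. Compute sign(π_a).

Trace 120: π^k(120) = [120, 1] for k=0..1.
Cycle type of π: 2×85 + 1×17; total 102 cycles.
102 cycles on 187: each ℓ→(−1)^(ℓ−1), product (−1)^85 = -1.
Check: (120/187) = -1 by Zolotarev.

-1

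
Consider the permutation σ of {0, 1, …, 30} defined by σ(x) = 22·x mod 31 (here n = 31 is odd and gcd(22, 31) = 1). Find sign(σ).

Orbit of 29 under x↦22x: [29, 18, 24, 1, 22, 19, 15]… (length divides ord_31(22)).
2 cycles of lengths [30, 1].
sign(π) = (−1)^{n − #cycles} = (−1)^{31−2} = (−1)^29 = -1.

-1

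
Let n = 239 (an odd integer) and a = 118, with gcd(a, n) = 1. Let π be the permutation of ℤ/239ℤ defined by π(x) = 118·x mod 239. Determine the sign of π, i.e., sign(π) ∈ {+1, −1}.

Start at x=81: 81 → 237 → 3 → 115 → 186 → 199 → 60 → … (one orbit).
2 cycles of lengths [238, 1].
239 − 2 = 237 transpositions; sign(π) = (−1)^237 = -1.

-1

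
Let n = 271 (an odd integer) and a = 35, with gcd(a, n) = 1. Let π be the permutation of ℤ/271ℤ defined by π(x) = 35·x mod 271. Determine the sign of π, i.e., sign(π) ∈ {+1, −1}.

Start at x=35: 35 → 141 → 57 → 98 → 178 → 268 → 166 → … (one orbit).
7 cycles of lengths [45, 45, 45, 45, 45, 45, 1].
n − c = 271 − 7 = 264; sign = (−1)^264 = +1.
The Jacobi symbol (35|271) = +1 (Zolotarev) agrees.

+1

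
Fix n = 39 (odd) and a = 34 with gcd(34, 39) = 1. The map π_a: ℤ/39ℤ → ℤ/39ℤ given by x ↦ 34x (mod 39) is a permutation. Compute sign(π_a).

-1

Trace 34: π^k(34) = [34, 25, 31, 1] for k=0..3.
Decompose π into cycles: lengths [4, 4, 4, 4, 4, 4, 4, 4, 4, 1, 1, 1] (12 cycles, including the fixed point 0).
n − c = 39 − 12 = 27; sign = (−1)^27 = -1.
Check: (34/39) = -1 by Zolotarev.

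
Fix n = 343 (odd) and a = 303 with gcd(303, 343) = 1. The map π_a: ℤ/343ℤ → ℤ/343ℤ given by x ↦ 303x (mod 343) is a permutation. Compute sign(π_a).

+1

Orbit of 261 under x↦303x: [261, 193, 169, 100, 116, 162, 37]… (length divides ord_343(303)).
Decompose π into cycles: lengths [147, 147, 21, 21, 3, 3, 1] (7 cycles, including the fixed point 0).
343 − 7 = 336 transpositions; sign(π) = (−1)^336 = +1.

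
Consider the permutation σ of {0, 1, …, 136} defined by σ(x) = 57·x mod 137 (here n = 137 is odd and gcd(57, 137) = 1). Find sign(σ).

-1

Start at x=82: 82 → 16 → 90 → 61 → 52 → 87 → 27 → … (one orbit).
Decompose π into cycles: lengths [136, 1] (2 cycles, including the fixed point 0).
sign(π) = (−1)^{n − #cycles} = (−1)^{137−2} = (−1)^135 = -1.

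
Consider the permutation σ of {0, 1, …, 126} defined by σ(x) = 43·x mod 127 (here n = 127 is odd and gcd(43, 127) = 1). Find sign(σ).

Trace 39: π^k(39) = [39, 26, 102, 68, 3, 2, 86] for k=0..6.
π_43 has 2 disjoint cycles with lengths [126, 1] on {0,…,126}.
n − c = 127 − 2 = 125; sign = (−1)^125 = -1.
(43|127)_J = -1 (Zolotarev's lemma cross-check).

-1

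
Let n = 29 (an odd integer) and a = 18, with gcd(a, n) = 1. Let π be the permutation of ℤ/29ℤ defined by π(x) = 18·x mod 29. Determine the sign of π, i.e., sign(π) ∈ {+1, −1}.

-1

Orbit of 1 under x↦18x: [1, 18, 5, 3, 25, 15, 9]… (length divides ord_29(18)).
The orbit structure of x ↦ 18x mod 29: 2 orbits of sizes [28, 1].
n − c = 29 − 2 = 27; sign = (−1)^27 = -1.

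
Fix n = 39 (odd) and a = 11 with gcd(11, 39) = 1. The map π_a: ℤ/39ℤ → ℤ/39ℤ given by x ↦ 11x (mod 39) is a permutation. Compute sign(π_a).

Orbit of 10 under x↦11x: [10, 32, 1, 11, 4, 5, 16]… (length divides ord_39(11)).
Decompose π into cycles: lengths [12, 12, 12, 2, 1] (5 cycles, including the fixed point 0).
sign(π) = (−1)^{n − #cycles} = (−1)^{39−5} = (−1)^34 = +1.
The Jacobi symbol (11|39) = +1 (Zolotarev) agrees.

+1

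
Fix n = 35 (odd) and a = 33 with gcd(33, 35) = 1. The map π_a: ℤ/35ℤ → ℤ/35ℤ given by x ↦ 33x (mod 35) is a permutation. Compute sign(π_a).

Start at x=12: 12 → 11 → 13 → 9 → 17 → 1 → 33 → … (one orbit).
Decompose π into cycles: lengths [12, 12, 6, 4, 1] (5 cycles, including the fixed point 0).
35 − 5 = 30 transpositions; sign(π) = (−1)^30 = +1.

+1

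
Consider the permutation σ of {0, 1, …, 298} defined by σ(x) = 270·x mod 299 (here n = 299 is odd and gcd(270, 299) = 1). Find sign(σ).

-1

Orbit of 35 under x↦270x: [35, 181, 133, 30, 27, 114, 282]… (length divides ord_299(270)).
8 cycles of lengths [66, 66, 66, 66, 22, 6, 6, 1].
sign(π) = (−1)^{n − #cycles} = (−1)^{299−8} = (−1)^291 = -1.
Check: (270/299) = -1 by Zolotarev.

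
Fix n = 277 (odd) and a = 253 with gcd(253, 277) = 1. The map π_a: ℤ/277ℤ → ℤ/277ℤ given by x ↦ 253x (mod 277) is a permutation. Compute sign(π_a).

Orbit of 131 under x↦253x: [131, 180, 112, 82, 248, 142, 193]… (length divides ord_277(253)).
Cycle type of π: 276 + 1; total 2 cycles.
Σ(ℓ_i−1) = 277−2 = 275; sign = (−1)^275 = -1.
Via Zolotarev, sign(π_{253}) = (253|277) = -1.

-1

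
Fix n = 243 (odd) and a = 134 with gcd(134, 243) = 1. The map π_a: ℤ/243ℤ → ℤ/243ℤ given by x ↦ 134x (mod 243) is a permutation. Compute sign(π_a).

Trace 161: π^k(161) = [161, 190, 188, 163, 215, 136, 242] for k=0..6.
32 cycles of lengths [18, 18, 18, 18, 18, 18, 18, 18, 18, 6, 6, 6, 6, 6, 6, 6, 6, 6, 2, 2, 2, 2, 2, 2, 2, 2, 2, 2, 2, 2, 2, 1].
With 32 cycles on 243 points, sign = (−1)^{243−32} = -1.

-1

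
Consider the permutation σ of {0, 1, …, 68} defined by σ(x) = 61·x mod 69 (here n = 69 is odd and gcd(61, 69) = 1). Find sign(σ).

-1

Trace 43: π^k(43) = [43, 1, 61, 64, 40, 25, 7] for k=0..6.
Cycle type of π: 22×3 + 1×3; total 6 cycles.
With 6 cycles on 69 points, sign = (−1)^{69−6} = -1.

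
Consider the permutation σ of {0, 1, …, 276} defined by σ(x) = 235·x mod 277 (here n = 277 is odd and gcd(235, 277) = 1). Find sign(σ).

Trace 122: π^k(122) = [122, 139, 256, 51, 74, 216, 69] for k=0..6.
4 cycles of lengths [92, 92, 92, 1].
Σ(ℓ_i−1) = 277−4 = 273; sign = (−1)^273 = -1.

-1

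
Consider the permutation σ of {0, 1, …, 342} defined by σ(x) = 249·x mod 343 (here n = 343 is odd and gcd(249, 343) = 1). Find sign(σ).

+1

Trace 197: π^k(197) = [197, 4, 310, 15, 305, 142, 29] for k=0..6.
Cycle lengths of π_249 on ℤ/343ℤ: [147, 147, 21, 21, 3, 3, 1]; 7 cycles in total.
7 cycles on 343: each ℓ→(−1)^(ℓ−1), product (−1)^336 = +1.
Zolotarev: (249|343) = +1, matching the cycle-count sign.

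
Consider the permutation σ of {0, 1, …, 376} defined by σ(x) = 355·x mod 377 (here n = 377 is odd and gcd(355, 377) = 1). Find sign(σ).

Orbit of 199 under x↦355x: [199, 146, 181, 165, 140, 313, 277]… (length divides ord_377(355)).
The orbit structure of x ↦ 355x mod 377: 15 orbits of sizes [42, 42, 42, 42, 42, 42, 42, 42, 7, 7, 7, 7, 6, 6, 1].
Σ(ℓ_i−1) = 377−15 = 362; sign = (−1)^362 = +1.
The Jacobi symbol (355|377) = +1 (Zolotarev) agrees.

+1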